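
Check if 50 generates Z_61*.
50^{4} ≡ 1 (mod 61) and 4 < 60, so ord_61(50) = 4 ≠ 60 and 50 is not a primitive root.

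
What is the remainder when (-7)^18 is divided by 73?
By repeated squaring mod 73: (-7)^{1}≡66, (-7)^{2}≡49, (-7)^{4}≡65, (-7)^{8}≡64, (-7)^{16}≡8. Then (-7)^{18} = (-7)^{16+2} ≡ 8 × 49 ≡ 27 mod 73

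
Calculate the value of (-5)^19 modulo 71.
By repeated squaring mod 71: (-5)^{1}≡66, (-5)^{2}≡25, (-5)^{4}≡57, (-5)^{8}≡54, (-5)^{16}≡5. Then (-5)^{19} = (-5)^{16+2+1} ≡ 5 × 25 × 66 ≡ 14 mod 71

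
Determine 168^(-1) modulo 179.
Since 179 is prime, by Fermat 168^(-1) ≡ 168^{177} ≡ 65 (mod 179). Verify: 168 × 65 = 10920 ≡ 1 (mod 179)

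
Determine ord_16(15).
Powers of 15 mod 16: 15^1≡15, 15^2≡1. So the order of 15 is 2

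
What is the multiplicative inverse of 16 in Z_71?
Since 71 is prime, by Fermat 16^(-1) ≡ 16^{69} ≡ 40 mod 71. Verify: 16 × 40 = 640 ≡ 1 mod 71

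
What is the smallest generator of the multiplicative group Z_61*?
g = 2. Powers: [2, 4, 8, 16, 32, 3, 6, 12, 24, 48, ...] generates all 60 non-zero residues.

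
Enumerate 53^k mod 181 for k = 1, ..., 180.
53^1, 53^2, ..., 53^{180} mod 181: [53, 94, 95, 148, 61, 156, 123, 3, 159, 101, 104, 82, 2, 106, 7, 9, 115, 122, 131, 65, 6, 137, 21, 27, 164, 4, 31, 14, 18, 49, 63, 81, 130, 12, 93, 42, 54, 147, 8, 62, 28, 36, 98, 126, 162, 79, 24, 5, 84, 108, 113, 16, 124, 56, 72, 15, 71, 143, 158, 48, 10, 168, 35, 45, 32, 67, 112, 144, 30, 142, 105, 135, 96, 20, 155, 70, 90, 64, 134, 43, 107, 60, 103, 29, 89, 11, 40, 129, 140, 180, 128, 87, 86, 33, 120, 25, 58, 178, 22, 80, 77, 99, 179, 75, 174, 172, 66, 59, 50, 116, 175, 44, 160, 154, 17, 177, 150, 167, 163, 132, 118, 100, 51, 169, 88, 139, 127, 34, 173, 119, 153, 145, 83, 55, 19, 102, 157, 176, 97, 73, 68, 165, 57, 125, 109, 166, 110, 38, 23, 133, 171, 13, 146, 136, 149, 114, 69, 37, 151, 39, 76, 46, 85, 161, 26, 111, 91, 117, 47, 138, 74, 121, 78, 152, 92, 170, 141, 52, 41, 1]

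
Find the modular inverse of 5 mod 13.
Since 13 is prime, by Fermat 5^(-1) ≡ 5^{11} ≡ 8 (mod 13). Verify: 5 × 8 = 40 ≡ 1 (mod 13)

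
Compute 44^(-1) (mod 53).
Since 53 is prime, by Fermat 44^(-1) ≡ 44^{51} ≡ 47 (mod 53). Verify: 44 × 47 = 2068 ≡ 1 (mod 53)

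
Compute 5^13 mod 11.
Using Fermat: 5^{10} ≡ 1 mod 11. 13 ≡ 3 mod 10. So 5^{13} ≡ 5^{3} ≡ 4 mod 11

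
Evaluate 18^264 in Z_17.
Using Fermat: 18^{16} ≡ 1 mod 17. 264 ≡ 8 mod 16. So 18^{264} ≡ 18^{8} ≡ 1 mod 17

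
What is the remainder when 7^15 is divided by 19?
By repeated squaring (mod 19): 7^{1}≡7, 7^{2}≡11, 7^{4}≡7, 7^{8}≡11. Then 7^{15} = 7^{8+4+2+1} ≡ 11 × 7 × 11 × 7 ≡ 1 (mod 19)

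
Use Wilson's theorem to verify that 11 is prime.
(10)! mod 11 = 10. Since this equals -1 (mod 11), Wilson confirms 11 is prime.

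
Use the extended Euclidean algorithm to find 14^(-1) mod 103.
Extended GCD: 14(-22) + 103(3) = 1. So 14^(-1) ≡ -22 ≡ 81 (mod 103). Verify: 14 × 81 = 1134 ≡ 1 (mod 103)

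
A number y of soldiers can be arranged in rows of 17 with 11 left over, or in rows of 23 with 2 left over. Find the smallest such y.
M = 17 × 23 = 391. M₁ = 23, y₁ ≡ 3 mod 17. M₂ = 17, y₂ ≡ 19 mod 23. y = 11×23×3 + 2×17×19 ≡ 232 mod 391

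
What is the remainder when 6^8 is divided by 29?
By repeated squaring mod 29: 6^{1}≡6, 6^{2}≡7, 6^{4}≡20, 6^{8}≡23. So 6^{8} ≡ 23 mod 29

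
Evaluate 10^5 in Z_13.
By repeated squaring mod 13: 10^{1}≡10, 10^{2}≡9, 10^{4}≡3. Then 10^{5} = 10^{4+1} ≡ 3 × 10 ≡ 4 mod 13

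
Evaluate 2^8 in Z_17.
By repeated squaring (mod 17): 2^{1}≡2, 2^{2}≡4, 2^{4}≡16, 2^{8}≡1. So 2^{8} ≡ 1 (mod 17)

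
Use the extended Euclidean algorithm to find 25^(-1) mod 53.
Extended GCD: 25(17) + 53(-8) = 1. So 25^(-1) ≡ 17 (mod 53). Verify: 25 × 17 = 425 ≡ 1 (mod 53)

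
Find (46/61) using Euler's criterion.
(46/61) = 46^{30} mod 61 = 1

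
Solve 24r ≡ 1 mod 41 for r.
Since 41 is prime, by Fermat 24^(-1) ≡ 24^{39} ≡ 12 mod 41. Verify: 24 × 12 = 288 ≡ 1 mod 41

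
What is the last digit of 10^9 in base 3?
Using Fermat: 10^{2} ≡ 1 (mod 3). 9 ≡ 1 (mod 2). So 10^{9} ≡ 10^{1} ≡ 1 (mod 3)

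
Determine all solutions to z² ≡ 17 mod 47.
The square roots of 17 mod 47 are 8 and 39. Verify: 8² = 64 ≡ 17 mod 47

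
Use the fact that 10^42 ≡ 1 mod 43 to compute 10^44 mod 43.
By Fermat: 10^{42} ≡ 1 mod 43. So 10^{44} = 10^{42} · 10^{2} ≡ 10^{2} ≡ 14 mod 43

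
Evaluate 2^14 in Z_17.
By repeated squaring (mod 17): 2^{1}≡2, 2^{2}≡4, 2^{4}≡16, 2^{8}≡1. Then 2^{14} = 2^{8+4+2} ≡ 1 × 16 × 4 ≡ 13 (mod 17)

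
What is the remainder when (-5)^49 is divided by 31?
Using Fermat: (-5)^{30} ≡ 1 (mod 31). 49 ≡ 19 (mod 30). So (-5)^{49} ≡ (-5)^{19} ≡ 26 (mod 31)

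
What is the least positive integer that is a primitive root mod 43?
g = 3. Powers: [3, 9, 27, 38, 28, 41, 37, 25, 32, ...] generates all 42 non-zero residues.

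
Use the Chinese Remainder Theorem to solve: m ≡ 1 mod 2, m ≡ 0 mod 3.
M = 2 × 3 = 6. M₁ = 3, y₁ ≡ 1 mod 2. M₂ = 2, y₂ ≡ 2 mod 3. m = 1×3×1 + 0×2×2 ≡ 3 mod 6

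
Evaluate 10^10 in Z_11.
Using Fermat: 10^{10} ≡ 1 mod 11. 10 ≡ 0 mod 10. So 10^{10} ≡ 10^{0} ≡ 1 mod 11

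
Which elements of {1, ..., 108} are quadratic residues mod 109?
Quadratic residues modulo 109: {1, 3, 4, 5, 7, 9, 12, 15, 16, 20, 21, 22, 25, 26, 27, 28, 29, 31, 34, 35, 36, 38, 43, 45, 46, 48, 49, 60, 61, 63, 64, 66, 71, 73, 74, 75, 78, 80, 81, 82, 83, 84, 87, 88, 89, 93, 94, 97, 100, 102, 104, 105, 106, 108}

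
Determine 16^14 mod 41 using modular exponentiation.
By repeated squaring (mod 41): 16^{1}≡16, 16^{2}≡10, 16^{4}≡18, 16^{8}≡37. Then 16^{14} = 16^{8+4+2} ≡ 37 × 18 × 10 ≡ 18 (mod 41)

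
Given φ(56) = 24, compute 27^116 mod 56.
By Euler: 27^{24} ≡ 1 (mod 56) since gcd(27, 56) = 1. 116 = 4×24 + 20. So 27^{116} ≡ 27^{20} ≡ 1 (mod 56)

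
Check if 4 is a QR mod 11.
By Euler's criterion: 4^{5} ≡ 1 (mod 11). Since this equals 1, 4 is a QR.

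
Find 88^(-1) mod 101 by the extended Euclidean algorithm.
Extended GCD: 88(31) + 101(-27) = 1. So 88^(-1) ≡ 31 mod 101. Verify: 88 × 31 = 2728 ≡ 1 mod 101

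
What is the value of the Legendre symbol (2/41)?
(2/41) = 2^{20} mod 41 = 1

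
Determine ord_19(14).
Powers of 14 mod 19: 14^1≡14, 14^2≡6, 14^3≡8, 14^4≡17, 14^5≡10, 14^6≡7, 14^7≡3, 14^8≡4, 14^9≡18, 14^10≡5, 14^11≡13, 14^12≡11, 14^13≡2, 14^14≡9, 14^15≡12, 14^16≡16, 14^17≡15, 14^18≡1. So the order of 14 is 18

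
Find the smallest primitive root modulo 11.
g = 2. For each prime q|10: 2^{5}≡10, 2^{2}≡4, none ≡ 1, so ord_11(2) = 10 and 2 is a primitive root.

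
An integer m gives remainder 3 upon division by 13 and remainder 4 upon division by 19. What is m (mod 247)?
M = 13 × 19 = 247. M₁ = 19, y₁ ≡ 11 (mod 13). M₂ = 13, y₂ ≡ 3 (mod 19). m = 3×19×11 + 4×13×3 ≡ 42 (mod 247)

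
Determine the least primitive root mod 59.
g = 2. Powers: [2, 4, 8, 16, 32, 5, 10, 20, 40, ...] generates all 58 non-zero residues.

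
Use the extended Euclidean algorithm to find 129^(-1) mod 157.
Extended GCD: 129(28) + 157(-23) = 1. So 129^(-1) ≡ 28 mod 157. Verify: 129 × 28 = 3612 ≡ 1 mod 157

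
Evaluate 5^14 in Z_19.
By repeated squaring (mod 19): 5^{1}≡5, 5^{2}≡6, 5^{4}≡17, 5^{8}≡4. Then 5^{14} = 5^{8+4+2} ≡ 4 × 17 × 6 ≡ 9 (mod 19)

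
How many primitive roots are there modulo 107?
Number of primitive roots mod 107 = φ(p-1) = φ(106) = 52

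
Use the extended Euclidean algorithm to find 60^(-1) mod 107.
Extended GCD: 60(-41) + 107(23) = 1. So 60^(-1) ≡ -41 ≡ 66 mod 107. Verify: 60 × 66 = 3960 ≡ 1 mod 107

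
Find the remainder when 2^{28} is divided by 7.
By Fermat: 2^{6} ≡ 1 (mod 7). 28 = 4×6 + 4. So 2^{28} ≡ 2^{4} ≡ 2 (mod 7)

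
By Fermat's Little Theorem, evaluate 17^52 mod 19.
By Fermat: 17^{18} ≡ 1 (mod 19). 52 = 2×18 + 16. So 17^{52} ≡ 17^{16} ≡ 5 (mod 19)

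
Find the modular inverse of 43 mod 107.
Since 107 is prime, by Fermat 43^(-1) ≡ 43^{105} ≡ 5 (mod 107). Verify: 43 × 5 = 215 ≡ 1 (mod 107)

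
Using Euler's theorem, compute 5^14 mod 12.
By Euler: 5^{4} ≡ 1 mod 12 since gcd(5, 12) = 1. 14 = 3×4 + 2. So 5^{14} ≡ 5^{2} ≡ 1 mod 12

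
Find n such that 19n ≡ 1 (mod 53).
Since 53 is prime, by Fermat 19^(-1) ≡ 19^{51} ≡ 14 (mod 53). Verify: 19 × 14 = 266 ≡ 1 (mod 53)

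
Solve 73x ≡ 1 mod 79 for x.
Since 79 is prime, by Fermat 73^(-1) ≡ 73^{77} ≡ 13 mod 79. Verify: 73 × 13 = 949 ≡ 1 mod 79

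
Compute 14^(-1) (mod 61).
Since 61 is prime, by Fermat 14^(-1) ≡ 14^{59} ≡ 48 (mod 61). Verify: 14 × 48 = 672 ≡ 1 (mod 61)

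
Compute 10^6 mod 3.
Using Fermat: 10^{2} ≡ 1 mod 3. 6 ≡ 0 mod 2. So 10^{6} ≡ 10^{0} ≡ 1 mod 3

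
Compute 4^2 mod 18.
4^{2} = 16 ≡ 16 mod 18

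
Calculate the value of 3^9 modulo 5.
Using Fermat: 3^{4} ≡ 1 (mod 5). 9 ≡ 1 (mod 4). So 3^{9} ≡ 3^{1} ≡ 3 (mod 5)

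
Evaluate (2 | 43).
(2/43) = 2^{21} mod 43 = -1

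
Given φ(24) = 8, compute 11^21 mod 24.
By Euler: 11^{8} ≡ 1 (mod 24) since gcd(11, 24) = 1. 21 = 2×8 + 5. So 11^{21} ≡ 11^{5} ≡ 11 (mod 24)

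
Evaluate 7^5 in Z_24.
By repeated squaring (mod 24): 7^{1}≡7, 7^{2}≡1, 7^{4}≡1. Then 7^{5} = 7^{4+1} ≡ 1 × 7 ≡ 7 (mod 24)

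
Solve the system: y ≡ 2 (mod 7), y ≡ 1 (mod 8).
M = 7 × 8 = 56. M₁ = 8, y₁ ≡ 1 (mod 7). M₂ = 7, y₂ ≡ 7 (mod 8). y = 2×8×1 + 1×7×7 ≡ 9 (mod 56)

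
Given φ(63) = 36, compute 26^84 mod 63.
By Euler: 26^{36} ≡ 1 (mod 63) since gcd(26, 63) = 1. 84 = 2×36 + 12. So 26^{84} ≡ 26^{12} ≡ 1 (mod 63)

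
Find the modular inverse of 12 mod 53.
Since 53 is prime, by Fermat 12^(-1) ≡ 12^{51} ≡ 31 mod 53. Verify: 12 × 31 = 372 ≡ 1 mod 53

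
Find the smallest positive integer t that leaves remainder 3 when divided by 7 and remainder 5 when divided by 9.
M = 7 × 9 = 63. M₁ = 9, y₁ ≡ 4 mod 7. M₂ = 7, y₂ ≡ 4 mod 9. t = 3×9×4 + 5×7×4 ≡ 59 mod 63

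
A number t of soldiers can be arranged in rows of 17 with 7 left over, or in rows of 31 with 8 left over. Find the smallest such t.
M = 17 × 31 = 527. M₁ = 31, y₁ ≡ 11 (mod 17). M₂ = 17, y₂ ≡ 11 (mod 31). t = 7×31×11 + 8×17×11 ≡ 194 (mod 527)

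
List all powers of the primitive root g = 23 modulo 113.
23^1, 23^2, ..., 23^{112} mod 113: [23, 77, 76, 53, 89, 13, 73, 97, 84, 11, 27, 56, 45, 18, 75, 30, 12, 50, 20, 8, 71, 51, 43, 85, 34, 104, 19, 98, 107, 88, 103, 109, 21, 31, 35, 14, 96, 61, 47, 64, 3, 69, 5, 2, 46, 41, 39, 106, 65, 26, 33, 81, 55, 22, 54, 112, 90, 36, 37, 60, 24, 100, 40, 16, 29, 102, 86, 57, 68, 95, 38, 83, 101, 63, 93, 105, 42, 62, 70, 28, 79, 9, 94, 15, 6, 25, 10, 4, 92, 82, 78, 99, 17, 52, 66, 49, 110, 44, 108, 111, 67, 72, 74, 7, 48, 87, 80, 32, 58, 91, 59, 1]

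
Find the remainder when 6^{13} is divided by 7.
By Fermat: 6^{6} ≡ 1 mod 7. 13 = 2×6 + 1. So 6^{13} ≡ 6^{1} ≡ 6 mod 7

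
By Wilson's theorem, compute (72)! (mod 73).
By Wilson's theorem, (72)! ≡ -1 ≡ 72 (mod 73)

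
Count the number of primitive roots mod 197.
Number of primitive roots mod 197 = φ(p-1) = φ(196) = 84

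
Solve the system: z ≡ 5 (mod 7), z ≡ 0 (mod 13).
M = 7 × 13 = 91. M₁ = 13, y₁ ≡ 6 (mod 7). M₂ = 7, y₂ ≡ 2 (mod 13). z = 5×13×6 + 0×7×2 ≡ 26 (mod 91)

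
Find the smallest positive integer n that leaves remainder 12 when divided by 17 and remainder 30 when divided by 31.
M = 17 × 31 = 527. M₁ = 31, y₁ ≡ 11 (mod 17). M₂ = 17, y₂ ≡ 11 (mod 31). n = 12×31×11 + 30×17×11 ≡ 216 (mod 527)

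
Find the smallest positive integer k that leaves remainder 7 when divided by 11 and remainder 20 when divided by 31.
M = 11 × 31 = 341. M₁ = 31, y₁ ≡ 5 mod 11. M₂ = 11, y₂ ≡ 17 mod 31. k = 7×31×5 + 20×11×17 ≡ 51 mod 341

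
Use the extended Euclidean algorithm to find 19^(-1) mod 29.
Extended GCD: 19(-3) + 29(2) = 1. So 19^(-1) ≡ -3 ≡ 26 (mod 29). Verify: 19 × 26 = 494 ≡ 1 (mod 29)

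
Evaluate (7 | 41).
(7/41) = 7^{20} mod 41 = -1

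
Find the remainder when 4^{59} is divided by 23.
By Fermat: 4^{22} ≡ 1 (mod 23). 59 = 2×22 + 15. So 4^{59} ≡ 4^{15} ≡ 3 (mod 23)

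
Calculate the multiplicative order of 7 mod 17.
Powers of 7 mod 17: 7^1≡7, 7^2≡15, 7^3≡3, 7^4≡4, 7^5≡11, 7^6≡9, 7^7≡12, 7^8≡16, 7^9≡10, 7^10≡2, 7^11≡14, 7^12≡13, 7^13≡6, 7^14≡8, 7^15≡5, 7^16≡1. Order = 16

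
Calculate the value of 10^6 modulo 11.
By repeated squaring mod 11: 10^{1}≡10, 10^{2}≡1, 10^{4}≡1. Then 10^{6} = 10^{4+2} ≡ 1 × 1 ≡ 1 mod 11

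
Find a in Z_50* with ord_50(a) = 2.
49 has order 2 mod 50 since 49^{2} ≡ 1 (mod 50) and no smaller power works.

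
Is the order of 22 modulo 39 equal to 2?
Powers of 22 mod 39: 22^1≡22, 22^2≡16, 22^3≡1. 22^2≡16≢1, so ord ≠ 2. No, the actual order is 3.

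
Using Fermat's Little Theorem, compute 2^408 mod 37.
By Fermat: 2^{36} ≡ 1 (mod 37). 408 ≡ 12 (mod 36). So 2^{408} ≡ 2^{12} ≡ 26 (mod 37)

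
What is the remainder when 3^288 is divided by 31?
Using Fermat: 3^{30} ≡ 1 mod 31. 288 ≡ 18 mod 30. So 3^{288} ≡ 3^{18} ≡ 4 mod 31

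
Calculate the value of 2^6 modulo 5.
Using Fermat: 2^{4} ≡ 1 mod 5. 6 ≡ 2 mod 4. So 2^{6} ≡ 2^{2} ≡ 4 mod 5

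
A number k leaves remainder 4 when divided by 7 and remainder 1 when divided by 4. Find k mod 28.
M = 7 × 4 = 28. M₁ = 4, y₁ ≡ 2 mod 7. M₂ = 7, y₂ ≡ 3 mod 4. k = 4×4×2 + 1×7×3 ≡ 25 mod 28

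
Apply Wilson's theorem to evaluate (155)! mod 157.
(156)! = (155)! × (156) ≡ -1 (mod 157). So (155)! ≡ -1 × (156)^(-1) ≡ (-1)×(-1) = 1 (mod 157)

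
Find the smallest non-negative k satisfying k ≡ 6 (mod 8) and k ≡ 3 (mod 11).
M = 8 × 11 = 88. M₁ = 11, y₁ ≡ 3 (mod 8). M₂ = 8, y₂ ≡ 7 (mod 11). k = 6×11×3 + 3×8×7 ≡ 14 (mod 88)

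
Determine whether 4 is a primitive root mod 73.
4^{9} ≡ 1 mod 73 and 9 < 72, so ord_73(4) = 9 ≠ 72 and 4 is not a primitive root.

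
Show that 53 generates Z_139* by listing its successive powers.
53^1, 53^2, ..., 53^{138} mod 139: [53, 29, 8, 7, 93, 64, 56, 49, 95, 31, 114, 65, 109, 78, 103, 38, 68, 129, 26, 127, 59, 69, 43, 55, 135, 66, 23, 107, 111, 45, 22, 54, 82, 37, 15, 100, 18, 120, 105, 5, 126, 6, 40, 35, 48, 42, 2, 106, 58, 16, 14, 47, 128, 112, 98, 51, 62, 89, 130, 79, 17, 67, 76, 136, 119, 52, 115, 118, 138, 86, 110, 131, 132, 46, 75, 83, 90, 44, 108, 25, 74, 30, 61, 36, 101, 71, 10, 113, 12, 80, 70, 96, 84, 4, 73, 116, 32, 28, 94, 117, 85, 57, 102, 124, 39, 121, 19, 34, 134, 13, 133, 99, 104, 91, 97, 137, 33, 81, 123, 125, 92, 11, 27, 41, 88, 77, 50, 9, 60, 122, 72, 63, 3, 20, 87, 24, 21, 1]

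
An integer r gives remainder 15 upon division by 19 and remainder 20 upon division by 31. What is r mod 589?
M = 19 × 31 = 589. M₁ = 31, y₁ ≡ 8 mod 19. M₂ = 19, y₂ ≡ 18 mod 31. r = 15×31×8 + 20×19×18 ≡ 547 mod 589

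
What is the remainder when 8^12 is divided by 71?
By repeated squaring (mod 71): 8^{1}≡8, 8^{2}≡64, 8^{4}≡49, 8^{8}≡58. Then 8^{12} = 8^{8+4} ≡ 58 × 49 ≡ 2 (mod 71)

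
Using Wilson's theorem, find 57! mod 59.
(58)! = (57)! × (58) ≡ -1 (mod 59). So (57)! ≡ -1 × (58)^(-1) ≡ (-1)×(-1) = 1 (mod 59)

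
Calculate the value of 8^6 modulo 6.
By repeated squaring (mod 6): 8^{1}≡2, 8^{2}≡4, 8^{4}≡4. Then 8^{6} = 8^{4+2} ≡ 4 × 4 ≡ 4 (mod 6)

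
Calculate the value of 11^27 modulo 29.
By repeated squaring (mod 29): 11^{1}≡11, 11^{2}≡5, 11^{4}≡25, 11^{8}≡16, 11^{16}≡24. Then 11^{27} = 11^{16+8+2+1} ≡ 24 × 16 × 5 × 11 ≡ 8 (mod 29)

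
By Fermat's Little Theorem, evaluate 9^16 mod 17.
By Fermat's Little Theorem, 9^{16} ≡ 1 mod 17 since 17 is prime and gcd(9, 17) = 1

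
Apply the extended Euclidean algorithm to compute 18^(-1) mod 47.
Extended GCD: 18(-13) + 47(5) = 1. So 18^(-1) ≡ -13 ≡ 34 mod 47. Verify: 18 × 34 = 612 ≡ 1 mod 47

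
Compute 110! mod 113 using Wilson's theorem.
(112)! = (110)! × (111) × (112) ≡ -1 mod 113. So (110)! ≡ -1 × [(112)(111)]^(-1) ≡ 56 mod 113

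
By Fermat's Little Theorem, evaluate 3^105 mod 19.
By Fermat: 3^{18} ≡ 1 mod 19. 105 = 5×18 + 15. So 3^{105} ≡ 3^{15} ≡ 12 mod 19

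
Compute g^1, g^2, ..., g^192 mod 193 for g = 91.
91^1, 91^2, ..., 91^{192} mod 193: [91, 175, 99, 131, 148, 151, 38, 177, 88, 95, 153, 27, 141, 93, 164, 63, 136, 24, 61, 147, 60, 56, 78, 150, 140, 2, 182, 157, 5, 69, 103, 109, 76, 161, 176, 190, 113, 54, 89, 186, 135, 126, 79, 48, 122, 101, 120, 112, 156, 107, 87, 4, 171, 121, 10, 138, 13, 25, 152, 129, 159, 187, 33, 108, 178, 179, 77, 59, 158, 96, 51, 9, 47, 31, 119, 21, 174, 8, 149, 49, 20, 83, 26, 50, 111, 65, 125, 181, 66, 23, 163, 165, 154, 118, 123, 192, 102, 18, 94, 62, 45, 42, 155, 16, 105, 98, 40, 166, 52, 100, 29, 130, 57, 169, 132, 46, 133, 137, 115, 43, 53, 191, 11, 36, 188, 124, 90, 84, 117, 32, 17, 3, 80, 139, 104, 7, 58, 67, 114, 145, 71, 92, 73, 81, 37, 86, 106, 189, 22, 72, 183, 55, 180, 168, 41, 64, 34, 6, 160, 85, 15, 14, 116, 134, 35, 97, 142, 184, 146, 162, 74, 172, 19, 185, 44, 144, 173, 110, 167, 143, 82, 128, 68, 12, 127, 170, 30, 28, 39, 75, 70, 1]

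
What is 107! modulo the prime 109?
(108)! = (107)! × (108) ≡ -1 (mod 109). So (107)! ≡ -1 × (108)^(-1) ≡ (-1)×(-1) = 1 (mod 109)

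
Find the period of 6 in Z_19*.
Powers of 6 mod 19: 6^1≡6, 6^2≡17, 6^3≡7, 6^4≡4, 6^5≡5, 6^6≡11, 6^7≡9, 6^8≡16, 6^9≡1. ord_19(6) = 9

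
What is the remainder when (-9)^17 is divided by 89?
By repeated squaring (mod 89): (-9)^{1}≡80, (-9)^{2}≡81, (-9)^{4}≡64, (-9)^{8}≡2, (-9)^{16}≡4. Then (-9)^{17} = (-9)^{16+1} ≡ 4 × 80 ≡ 53 (mod 89)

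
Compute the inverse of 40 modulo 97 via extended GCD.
Extended GCD: 40(17) + 97(-7) = 1. So 40^(-1) ≡ 17 (mod 97). Verify: 40 × 17 = 680 ≡ 1 (mod 97)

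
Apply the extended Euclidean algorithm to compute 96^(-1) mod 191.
Extended GCD: 96(2) + 191(-1) = 1. So 96^(-1) ≡ 2 mod 191. Verify: 96 × 2 = 192 ≡ 1 mod 191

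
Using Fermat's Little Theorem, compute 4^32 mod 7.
By Fermat: 4^{6} ≡ 1 (mod 7). 32 = 5×6 + 2. So 4^{32} ≡ 4^{2} ≡ 2 (mod 7)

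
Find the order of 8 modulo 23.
Powers of 8 mod 23: 8^1≡8, 8^2≡18, 8^3≡6, 8^4≡2, 8^5≡16, 8^6≡13, 8^7≡12, 8^8≡4, 8^9≡9, 8^10≡3, 8^11≡1. So the order of 8 is 11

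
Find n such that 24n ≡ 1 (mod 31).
Since 31 is prime, by Fermat 24^(-1) ≡ 24^{29} ≡ 22 (mod 31). Verify: 24 × 22 = 528 ≡ 1 (mod 31)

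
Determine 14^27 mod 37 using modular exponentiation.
By repeated squaring mod 37: 14^{1}≡14, 14^{2}≡11, 14^{4}≡10, 14^{8}≡26, 14^{16}≡10. Then 14^{27} = 14^{16+8+2+1} ≡ 10 × 26 × 11 × 14 ≡ 6 mod 37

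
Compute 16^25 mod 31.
By repeated squaring (mod 31): 16^{1}≡16, 16^{2}≡8, 16^{4}≡2, 16^{8}≡4, 16^{16}≡16. Then 16^{25} = 16^{16+8+1} ≡ 16 × 4 × 16 ≡ 1 (mod 31)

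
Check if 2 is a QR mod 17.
By Euler's criterion: 2^{8} ≡ 1 (mod 17). Since this equals 1, 2 is a QR.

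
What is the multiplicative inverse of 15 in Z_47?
Since 47 is prime, by Fermat 15^(-1) ≡ 15^{45} ≡ 22 (mod 47). Verify: 15 × 22 = 330 ≡ 1 (mod 47)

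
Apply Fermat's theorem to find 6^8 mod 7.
By Fermat: 6^{6} ≡ 1 mod 7. So 6^{8} = 6^{6} · 6^{2} ≡ 6^{2} ≡ 1 mod 7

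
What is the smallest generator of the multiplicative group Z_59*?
g = 2. Powers: [2, 4, 8, 16, 32, 5, 10, 20, 40, 21, ...] generates all 58 non-zero residues.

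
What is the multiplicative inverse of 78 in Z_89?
Since 89 is prime, by Fermat 78^(-1) ≡ 78^{87} ≡ 8 (mod 89). Verify: 78 × 8 = 624 ≡ 1 (mod 89)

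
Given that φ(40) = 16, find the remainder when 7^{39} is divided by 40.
By Euler: 7^{16} ≡ 1 (mod 40) since gcd(7, 40) = 1. 39 = 2×16 + 7. So 7^{39} ≡ 7^{7} ≡ 23 (mod 40)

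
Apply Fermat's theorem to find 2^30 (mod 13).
By Fermat: 2^{12} ≡ 1 (mod 13). 30 = 2×12 + 6. So 2^{30} ≡ 2^{6} ≡ 12 (mod 13)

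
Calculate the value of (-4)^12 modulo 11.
Using Fermat: (-4)^{10} ≡ 1 mod 11. 12 ≡ 2 mod 10. So (-4)^{12} ≡ (-4)^{2} ≡ 5 mod 11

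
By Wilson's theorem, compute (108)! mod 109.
By Wilson's theorem, (108)! ≡ -1 ≡ 108 mod 109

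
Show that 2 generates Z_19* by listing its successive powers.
2^1, 2^2, ..., 2^{18} mod 19: [2, 4, 8, 16, 13, 7, 14, 9, 18, 17, 15, 11, 3, 6, 12, 5, 10, 1]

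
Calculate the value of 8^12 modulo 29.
By repeated squaring mod 29: 8^{1}≡8, 8^{2}≡6, 8^{4}≡7, 8^{8}≡20. Then 8^{12} = 8^{8+4} ≡ 20 × 7 ≡ 24 mod 29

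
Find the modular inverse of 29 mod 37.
Since 37 is prime, by Fermat 29^(-1) ≡ 29^{35} ≡ 23 mod 37. Verify: 29 × 23 = 667 ≡ 1 mod 37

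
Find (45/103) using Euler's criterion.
(45/103) = 45^{51} mod 103 = -1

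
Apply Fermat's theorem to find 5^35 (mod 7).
By Fermat: 5^{6} ≡ 1 (mod 7). 35 = 5×6 + 5. So 5^{35} ≡ 5^{5} ≡ 3 (mod 7)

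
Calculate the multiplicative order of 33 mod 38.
Powers of 33 mod 38: 33^1≡33, 33^2≡25, 33^3≡27, 33^4≡17, 33^5≡29, 33^6≡7, 33^7≡3, 33^8≡23, 33^9≡37, 33^10≡5, 33^11≡13, 33^12≡11, 33^13≡21, 33^14≡9, 33^15≡31, 33^16≡35, 33^17≡15, 33^18≡1. Order = 18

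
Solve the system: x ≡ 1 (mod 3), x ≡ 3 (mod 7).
M = 3 × 7 = 21. M₁ = 7, y₁ ≡ 1 (mod 3). M₂ = 3, y₂ ≡ 5 (mod 7). x = 1×7×1 + 3×3×5 ≡ 10 (mod 21)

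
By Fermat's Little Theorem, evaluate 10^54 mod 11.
By Fermat: 10^{10} ≡ 1 (mod 11). 54 = 5×10 + 4. So 10^{54} ≡ 10^{4} ≡ 1 (mod 11)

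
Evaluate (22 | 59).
(22/59) = 22^{29} mod 59 = 1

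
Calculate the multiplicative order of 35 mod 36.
Powers of 35 mod 36: 35^1≡35, 35^2≡1. Order = 2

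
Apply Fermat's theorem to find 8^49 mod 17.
By Fermat: 8^{16} ≡ 1 mod 17. 49 = 3×16 + 1. So 8^{49} ≡ 8^{1} ≡ 8 mod 17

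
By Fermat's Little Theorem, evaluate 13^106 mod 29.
By Fermat: 13^{28} ≡ 1 mod 29. 106 = 3×28 + 22. So 13^{106} ≡ 13^{22} ≡ 16 mod 29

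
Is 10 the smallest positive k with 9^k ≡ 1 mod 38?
Powers of 9 mod 38: 9^1≡9, 9^2≡5, 9^3≡7, 9^4≡25, 9^5≡35, 9^6≡11, 9^7≡23, 9^8≡17, 9^9≡1. Already 9^9≡1, so the order is 9 < 10. No, the actual order is 9.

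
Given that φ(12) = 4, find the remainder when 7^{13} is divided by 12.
By Euler: 7^{4} ≡ 1 mod 12 since gcd(7, 12) = 1. 13 = 3×4 + 1. So 7^{13} ≡ 7^{1} ≡ 7 mod 12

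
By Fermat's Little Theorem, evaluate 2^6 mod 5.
By Fermat: 2^{4} ≡ 1 (mod 5). So 2^{6} = 2^{4} · 2^{2} ≡ 2^{2} ≡ 4 (mod 5)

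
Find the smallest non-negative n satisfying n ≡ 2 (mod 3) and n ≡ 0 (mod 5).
M = 3 × 5 = 15. M₁ = 5, y₁ ≡ 2 (mod 3). M₂ = 3, y₂ ≡ 2 (mod 5). n = 2×5×2 + 0×3×2 ≡ 5 (mod 15)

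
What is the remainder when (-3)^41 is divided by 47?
By repeated squaring mod 47: (-3)^{1}≡44, (-3)^{2}≡9, (-3)^{4}≡34, (-3)^{8}≡28, (-3)^{16}≡32, (-3)^{32}≡37. Then (-3)^{41} = (-3)^{32+8+1} ≡ 37 × 28 × 44 ≡ 41 mod 47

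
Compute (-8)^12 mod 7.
Using Fermat: (-8)^{6} ≡ 1 mod 7. 12 ≡ 0 mod 6. So (-8)^{12} ≡ (-8)^{0} ≡ 1 mod 7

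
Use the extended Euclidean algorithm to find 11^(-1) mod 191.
Extended GCD: 11(-52) + 191(3) = 1. So 11^(-1) ≡ -52 ≡ 139 mod 191. Verify: 11 × 139 = 1529 ≡ 1 mod 191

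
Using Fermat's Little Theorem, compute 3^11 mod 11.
By Fermat: 3^{10} ≡ 1 (mod 11). So 3^{11} = 3^{10} · 3^{1} ≡ 3^{1} ≡ 3 (mod 11)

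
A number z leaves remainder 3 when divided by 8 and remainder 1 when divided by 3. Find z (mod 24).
M = 8 × 3 = 24. M₁ = 3, y₁ ≡ 3 (mod 8). M₂ = 8, y₂ ≡ 2 (mod 3). z = 3×3×3 + 1×8×2 ≡ 19 (mod 24)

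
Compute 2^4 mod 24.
2^{4} = 16 ≡ 16 mod 24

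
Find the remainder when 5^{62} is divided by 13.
By Fermat: 5^{12} ≡ 1 mod 13. 62 = 5×12 + 2. So 5^{62} ≡ 5^{2} ≡ 12 mod 13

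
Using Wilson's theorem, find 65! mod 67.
(66)! = (65)! × (66) ≡ -1 (mod 67). So (65)! ≡ -1 × (66)^(-1) ≡ (-1)×(-1) = 1 (mod 67)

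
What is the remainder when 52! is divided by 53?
By Wilson's theorem, (52)! ≡ -1 ≡ 52 (mod 53)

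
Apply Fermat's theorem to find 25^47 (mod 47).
By Fermat: 25^{46} ≡ 1 (mod 47). So 25^{47} = 25^{46} · 25^{1} ≡ 25^{1} ≡ 25 (mod 47)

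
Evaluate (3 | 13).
(3/13) = 3^{6} mod 13 = 1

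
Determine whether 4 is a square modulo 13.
By Euler's criterion: 4^{6} ≡ 1 mod 13. Since this equals 1, 4 is a QR.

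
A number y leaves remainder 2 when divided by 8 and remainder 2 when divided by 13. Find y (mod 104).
M = 8 × 13 = 104. M₁ = 13, y₁ ≡ 5 (mod 8). M₂ = 8, y₂ ≡ 5 (mod 13). y = 2×13×5 + 2×8×5 ≡ 2 (mod 104)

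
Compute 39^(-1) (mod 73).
Since 73 is prime, by Fermat 39^(-1) ≡ 39^{71} ≡ 15 (mod 73). Verify: 39 × 15 = 585 ≡ 1 (mod 73)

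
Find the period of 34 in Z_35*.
Powers of 34 mod 35: 34^1≡34, 34^2≡1. ord_35(34) = 2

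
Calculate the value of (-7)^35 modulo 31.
Using Fermat: (-7)^{30} ≡ 1 mod 31. 35 ≡ 5 mod 30. So (-7)^{35} ≡ (-7)^{5} ≡ 26 mod 31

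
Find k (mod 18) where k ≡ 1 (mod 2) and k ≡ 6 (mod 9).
M = 2 × 9 = 18. M₁ = 9, y₁ ≡ 1 (mod 2). M₂ = 2, y₂ ≡ 5 (mod 9). k = 1×9×1 + 6×2×5 ≡ 15 (mod 18)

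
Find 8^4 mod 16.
8^{4} = 4096 ≡ 0 mod 16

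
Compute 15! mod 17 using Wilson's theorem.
(16)! = (15)! × (16) ≡ -1 mod 17. So (15)! ≡ -1 × (16)^(-1) ≡ (-1)×(-1) = 1 mod 17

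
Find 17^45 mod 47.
By repeated squaring mod 47: 17^{1}≡17, 17^{2}≡7, 17^{4}≡2, 17^{8}≡4, 17^{16}≡16, 17^{32}≡21. Then 17^{45} = 17^{32+8+4+1} ≡ 21 × 4 × 2 × 17 ≡ 36 mod 47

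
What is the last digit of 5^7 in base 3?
Using Fermat: 5^{2} ≡ 1 mod 3. 7 ≡ 1 mod 2. So 5^{7} ≡ 5^{1} ≡ 2 mod 3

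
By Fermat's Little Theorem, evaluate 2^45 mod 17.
By Fermat: 2^{16} ≡ 1 mod 17. 45 = 2×16 + 13. So 2^{45} ≡ 2^{13} ≡ 15 mod 17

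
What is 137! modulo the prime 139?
(138)! = (137)! × (138) ≡ -1 (mod 139). So (137)! ≡ -1 × (138)^(-1) ≡ (-1)×(-1) = 1 (mod 139)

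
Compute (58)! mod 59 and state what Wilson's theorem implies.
(58)! mod 59 = 58. Since this equals -1 (mod 59), Wilson confirms 59 is prime.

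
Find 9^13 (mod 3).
By repeated squaring (mod 3): 9^{1}≡0, 9^{2}≡0, 9^{4}≡0, 9^{8}≡0. Then 9^{13} = 9^{8+4+1} ≡ 0 × 0 × 0 ≡ 0 (mod 3)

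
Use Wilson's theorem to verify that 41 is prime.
(40)! mod 41 = 40. Since this equals -1 mod 41, Wilson confirms 41 is prime.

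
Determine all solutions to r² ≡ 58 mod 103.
The square roots of 58 mod 103 are 26 and 77. Verify: 26² = 676 ≡ 58 mod 103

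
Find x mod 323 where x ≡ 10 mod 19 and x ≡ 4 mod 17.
M = 19 × 17 = 323. M₁ = 17, y₁ ≡ 9 mod 19. M₂ = 19, y₂ ≡ 9 mod 17. x = 10×17×9 + 4×19×9 ≡ 276 mod 323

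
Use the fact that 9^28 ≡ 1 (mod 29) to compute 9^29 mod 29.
By Fermat: 9^{28} ≡ 1 (mod 29). So 9^{29} = 9^{28} · 9^{1} ≡ 9^{1} ≡ 9 (mod 29)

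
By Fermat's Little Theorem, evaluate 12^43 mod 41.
By Fermat: 12^{40} ≡ 1 mod 41. So 12^{43} = 12^{40} · 12^{3} ≡ 12^{3} ≡ 6 mod 41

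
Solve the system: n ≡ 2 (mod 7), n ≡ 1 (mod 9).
M = 7 × 9 = 63. M₁ = 9, y₁ ≡ 4 (mod 7). M₂ = 7, y₂ ≡ 4 (mod 9). n = 2×9×4 + 1×7×4 ≡ 37 (mod 63)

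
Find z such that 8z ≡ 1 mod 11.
Since 11 is prime, by Fermat 8^(-1) ≡ 8^{9} ≡ 7 mod 11. Verify: 8 × 7 = 56 ≡ 1 mod 11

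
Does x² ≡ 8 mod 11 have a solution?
By Euler's criterion: 8^{5} ≡ 10 mod 11. Since this equals -1 (≡ 10), 8 is not a QR.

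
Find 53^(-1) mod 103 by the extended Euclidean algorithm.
Extended GCD: 53(35) + 103(-18) = 1. So 53^(-1) ≡ 35 mod 103. Verify: 53 × 35 = 1855 ≡ 1 mod 103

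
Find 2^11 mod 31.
By repeated squaring mod 31: 2^{1}≡2, 2^{2}≡4, 2^{4}≡16, 2^{8}≡8. Then 2^{11} = 2^{8+2+1} ≡ 8 × 4 × 2 ≡ 2 mod 31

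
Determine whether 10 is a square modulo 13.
By Euler's criterion: 10^{6} ≡ 1 (mod 13). Since this equals 1, 10 is a QR.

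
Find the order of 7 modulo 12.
Powers of 7 mod 12: 7^1≡7, 7^2≡1. Order = 2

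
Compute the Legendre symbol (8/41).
(8/41) = 8^{20} mod 41 = 1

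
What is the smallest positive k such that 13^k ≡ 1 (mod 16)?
Powers of 13 mod 16: 13^1≡13, 13^2≡9, 13^3≡5, 13^4≡1. Order = 4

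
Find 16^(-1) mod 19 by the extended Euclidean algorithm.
Extended GCD: 16(6) + 19(-5) = 1. So 16^(-1) ≡ 6 mod 19. Verify: 16 × 6 = 96 ≡ 1 mod 19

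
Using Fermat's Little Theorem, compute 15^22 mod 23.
By Fermat's Little Theorem, 15^{22} ≡ 1 (mod 23) since 23 is prime and gcd(15, 23) = 1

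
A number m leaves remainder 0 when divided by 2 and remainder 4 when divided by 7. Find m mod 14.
M = 2 × 7 = 14. M₁ = 7, y₁ ≡ 1 mod 2. M₂ = 2, y₂ ≡ 4 mod 7. m = 0×7×1 + 4×2×4 ≡ 4 mod 14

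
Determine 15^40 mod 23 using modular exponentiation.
Using Fermat: 15^{22} ≡ 1 mod 23. 40 ≡ 18 mod 22. So 15^{40} ≡ 15^{18} ≡ 12 mod 23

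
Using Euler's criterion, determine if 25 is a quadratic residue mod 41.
By Euler's criterion: 25^{20} ≡ 1 mod 41. Since this equals 1, 25 is a QR.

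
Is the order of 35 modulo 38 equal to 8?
Powers of 35 mod 38: 35^1≡35, 35^2≡9, 35^3≡11, 35^4≡5, 35^5≡23, 35^6≡7, 35^7≡17, 35^8≡25, 35^9≡1. 35^8≡25≢1, so ord ≠ 8. No, the actual order is 9.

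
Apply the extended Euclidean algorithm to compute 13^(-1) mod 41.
Extended GCD: 13(19) + 41(-6) = 1. So 13^(-1) ≡ 19 (mod 41). Verify: 13 × 19 = 247 ≡ 1 (mod 41)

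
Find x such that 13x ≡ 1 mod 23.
Since 23 is prime, by Fermat 13^(-1) ≡ 13^{21} ≡ 16 mod 23. Verify: 13 × 16 = 208 ≡ 1 mod 23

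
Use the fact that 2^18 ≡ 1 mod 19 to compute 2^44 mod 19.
By Fermat: 2^{18} ≡ 1 mod 19. 44 = 2×18 + 8. So 2^{44} ≡ 2^{8} ≡ 9 mod 19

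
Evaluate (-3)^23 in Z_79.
By repeated squaring mod 79: (-3)^{1}≡76, (-3)^{2}≡9, (-3)^{4}≡2, (-3)^{8}≡4, (-3)^{16}≡16. Then (-3)^{23} = (-3)^{16+4+2+1} ≡ 16 × 2 × 9 × 76 ≡ 5 mod 79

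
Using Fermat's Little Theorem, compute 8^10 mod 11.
By Fermat's Little Theorem, 8^{10} ≡ 1 (mod 11) since 11 is prime and gcd(8, 11) = 1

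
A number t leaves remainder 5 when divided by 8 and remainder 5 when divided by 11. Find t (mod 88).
M = 8 × 11 = 88. M₁ = 11, y₁ ≡ 3 (mod 8). M₂ = 8, y₂ ≡ 7 (mod 11). t = 5×11×3 + 5×8×7 ≡ 5 (mod 88)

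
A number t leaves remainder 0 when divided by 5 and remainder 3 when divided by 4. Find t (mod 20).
M = 5 × 4 = 20. M₁ = 4, y₁ ≡ 4 (mod 5). M₂ = 5, y₂ ≡ 1 (mod 4). t = 0×4×4 + 3×5×1 ≡ 15 (mod 20)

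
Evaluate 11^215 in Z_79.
Using Fermat: 11^{78} ≡ 1 (mod 79). 215 ≡ 59 (mod 78). So 11^{215} ≡ 11^{59} ≡ 13 (mod 79)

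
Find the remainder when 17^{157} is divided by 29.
By Fermat: 17^{28} ≡ 1 mod 29. 157 = 5×28 + 17. So 17^{157} ≡ 17^{17} ≡ 17 mod 29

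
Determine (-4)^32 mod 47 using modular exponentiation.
By repeated squaring (mod 47): (-4)^{1}≡43, (-4)^{2}≡16, (-4)^{4}≡21, (-4)^{8}≡18, (-4)^{16}≡42, (-4)^{32}≡25. So (-4)^{32} ≡ 25 (mod 47)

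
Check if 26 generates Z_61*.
ord_61(26) divides 60. For each prime q|60: 26^{30}≡60, 26^{20}≡13, 26^{12}≡9, none ≡ 1. So 26 has order 60 and is a primitive root mod 61.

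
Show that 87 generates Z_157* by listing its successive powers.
87^1, 87^2, ..., 87^{156} mod 157: [87, 33, 45, 147, 72, 141, 21, 100, 65, 3, 104, 99, 135, 127, 59, 109, 63, 143, 38, 9, 155, 140, 91, 67, 20, 13, 32, 115, 114, 27, 151, 106, 116, 44, 60, 39, 96, 31, 28, 81, 139, 4, 34, 132, 23, 117, 131, 93, 84, 86, 103, 12, 102, 82, 69, 37, 79, 122, 95, 101, 152, 36, 149, 89, 50, 111, 80, 52, 128, 146, 142, 108, 133, 110, 150, 19, 83, 156, 70, 124, 112, 10, 85, 16, 136, 57, 92, 154, 53, 58, 22, 30, 98, 48, 94, 14, 119, 148, 2, 17, 66, 90, 137, 144, 125, 42, 43, 130, 6, 51, 41, 113, 97, 118, 61, 126, 129, 76, 18, 153, 123, 25, 134, 40, 26, 64, 73, 71, 54, 145, 55, 75, 88, 120, 78, 35, 62, 56, 5, 121, 8, 68, 107, 46, 77, 105, 29, 11, 15, 49, 24, 47, 7, 138, 74, 1]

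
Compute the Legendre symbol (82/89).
(82/89) = 82^{44} mod 89 = -1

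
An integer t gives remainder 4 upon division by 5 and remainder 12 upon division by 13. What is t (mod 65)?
M = 5 × 13 = 65. M₁ = 13, y₁ ≡ 2 (mod 5). M₂ = 5, y₂ ≡ 8 (mod 13). t = 4×13×2 + 12×5×8 ≡ 64 (mod 65)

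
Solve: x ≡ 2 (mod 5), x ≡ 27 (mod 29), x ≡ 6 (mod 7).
M = 5 × 29 × 7 = 1015. M₁ = 203, y₁ ≡ 2 (mod 5). M₂ = 35, y₂ ≡ 5 (mod 29). M₃ = 145, y₃ ≡ 3 (mod 7). x = 2×203×2 + 27×35×5 + 6×145×3 ≡ 27 (mod 1015)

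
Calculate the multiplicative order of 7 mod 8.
Powers of 7 mod 8: 7^1≡7, 7^2≡1. So the order of 7 is 2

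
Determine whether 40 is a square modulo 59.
By Euler's criterion: 40^{29} ≡ 58 mod 59. Since this equals -1 (≡ 58), 40 is not a QR.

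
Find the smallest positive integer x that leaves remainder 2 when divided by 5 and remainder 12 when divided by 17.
M = 5 × 17 = 85. M₁ = 17, y₁ ≡ 3 (mod 5). M₂ = 5, y₂ ≡ 7 (mod 17). x = 2×17×3 + 12×5×7 ≡ 12 (mod 85)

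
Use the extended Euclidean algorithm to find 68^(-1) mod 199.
Extended GCD: 68(-79) + 199(27) = 1. So 68^(-1) ≡ -79 ≡ 120 mod 199. Verify: 68 × 120 = 8160 ≡ 1 mod 199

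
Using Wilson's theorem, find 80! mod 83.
(82)! = (80)! × (81) × (82) ≡ -1 (mod 83). So (80)! ≡ -1 × [(82)(81)]^(-1) ≡ 41 (mod 83)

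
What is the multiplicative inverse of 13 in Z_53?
Since 53 is prime, by Fermat 13^(-1) ≡ 13^{51} ≡ 49 mod 53. Verify: 13 × 49 = 637 ≡ 1 mod 53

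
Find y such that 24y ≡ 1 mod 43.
Since 43 is prime, by Fermat 24^(-1) ≡ 24^{41} ≡ 9 mod 43. Verify: 24 × 9 = 216 ≡ 1 mod 43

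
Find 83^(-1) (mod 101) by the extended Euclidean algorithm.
Extended GCD: 83(28) + 101(-23) = 1. So 83^(-1) ≡ 28 (mod 101). Verify: 83 × 28 = 2324 ≡ 1 (mod 101)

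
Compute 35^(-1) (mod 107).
Since 107 is prime, by Fermat 35^(-1) ≡ 35^{105} ≡ 52 (mod 107). Verify: 35 × 52 = 1820 ≡ 1 (mod 107)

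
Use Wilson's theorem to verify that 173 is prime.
(172)! mod 173 = 172. Since this equals -1 (mod 173), Wilson confirms 173 is prime.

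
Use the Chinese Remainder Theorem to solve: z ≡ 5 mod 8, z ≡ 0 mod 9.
M = 8 × 9 = 72. M₁ = 9, y₁ ≡ 1 mod 8. M₂ = 8, y₂ ≡ 8 mod 9. z = 5×9×1 + 0×8×8 ≡ 45 mod 72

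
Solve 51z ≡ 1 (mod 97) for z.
Since 97 is prime, by Fermat 51^(-1) ≡ 51^{95} ≡ 78 (mod 97). Verify: 51 × 78 = 3978 ≡ 1 (mod 97)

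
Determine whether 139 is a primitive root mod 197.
ord_197(139) divides 196. For each prime q|196: 139^{98}≡196, 139^{28}≡178, none ≡ 1. So 139 has order 196 and is a primitive root mod 197.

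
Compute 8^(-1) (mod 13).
Since 13 is prime, by Fermat 8^(-1) ≡ 8^{11} ≡ 5 (mod 13). Verify: 8 × 5 = 40 ≡ 1 (mod 13)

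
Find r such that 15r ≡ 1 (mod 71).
Since 71 is prime, by Fermat 15^(-1) ≡ 15^{69} ≡ 19 (mod 71). Verify: 15 × 19 = 285 ≡ 1 (mod 71)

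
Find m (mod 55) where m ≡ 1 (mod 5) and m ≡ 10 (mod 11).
M = 5 × 11 = 55. M₁ = 11, y₁ ≡ 1 (mod 5). M₂ = 5, y₂ ≡ 9 (mod 11). m = 1×11×1 + 10×5×9 ≡ 21 (mod 55)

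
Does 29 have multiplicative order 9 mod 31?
Powers of 29 mod 31: 29^1≡29, 29^2≡4, 29^3≡23, 29^4≡16, 29^5≡30, 29^6≡2, 29^7≡27, 29^8≡8, 29^9≡15, 29^10≡1. 29^9≡15≢1, so ord ≠ 9. No, the actual order is 10.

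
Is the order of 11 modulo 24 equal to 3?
Powers of 11 mod 24: 11^1≡11, 11^2≡1. Already 11^2≡1, so the order is 2 < 3. No, the actual order is 2.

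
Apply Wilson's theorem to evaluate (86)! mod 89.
(88)! = (86)! × (87) × (88) ≡ -1 mod 89. So (86)! ≡ -1 × [(88)(87)]^(-1) ≡ 44 mod 89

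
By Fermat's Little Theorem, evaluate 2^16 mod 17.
By Fermat's Little Theorem, 2^{16} ≡ 1 mod 17 since 17 is prime and gcd(2, 17) = 1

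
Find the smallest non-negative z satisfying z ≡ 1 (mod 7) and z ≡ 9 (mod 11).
M = 7 × 11 = 77. M₁ = 11, y₁ ≡ 2 (mod 7). M₂ = 7, y₂ ≡ 8 (mod 11). z = 1×11×2 + 9×7×8 ≡ 64 (mod 77)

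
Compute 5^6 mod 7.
Using Fermat: 5^{6} ≡ 1 (mod 7). 6 ≡ 0 (mod 6). So 5^{6} ≡ 5^{0} ≡ 1 (mod 7)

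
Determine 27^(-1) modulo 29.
Since 29 is prime, by Fermat 27^(-1) ≡ 27^{27} ≡ 14 mod 29. Verify: 27 × 14 = 378 ≡ 1 mod 29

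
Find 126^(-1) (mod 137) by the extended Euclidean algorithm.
Extended GCD: 126(-25) + 137(23) = 1. So 126^(-1) ≡ -25 ≡ 112 (mod 137). Verify: 126 × 112 = 14112 ≡ 1 (mod 137)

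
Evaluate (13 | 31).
(13/31) = 13^{15} mod 31 = -1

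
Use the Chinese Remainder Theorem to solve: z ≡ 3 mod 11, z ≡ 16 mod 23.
M = 11 × 23 = 253. M₁ = 23, y₁ ≡ 1 mod 11. M₂ = 11, y₂ ≡ 21 mod 23. z = 3×23×1 + 16×11×21 ≡ 223 mod 253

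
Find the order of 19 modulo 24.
Powers of 19 mod 24: 19^1≡19, 19^2≡1. So the order of 19 is 2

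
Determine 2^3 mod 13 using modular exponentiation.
2^{3} = 8 ≡ 8 (mod 13)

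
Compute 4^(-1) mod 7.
Since 7 is prime, by Fermat 4^(-1) ≡ 4^{5} ≡ 2 mod 7. Verify: 4 × 2 = 8 ≡ 1 mod 7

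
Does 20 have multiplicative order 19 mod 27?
Powers of 20 mod 27: 20^1≡20, 20^2≡22, 20^3≡8, 20^4≡25, 20^5≡14, 20^6≡10, 20^7≡11, 20^8≡4, 20^9≡26, 20^10≡7, 20^11≡5, 20^12≡19, 20^13≡2, 20^14≡13, 20^15≡17, 20^16≡16, 20^17≡23, 20^18≡1. Already 20^18≡1, so the order is 18 < 19. No, the actual order is 18.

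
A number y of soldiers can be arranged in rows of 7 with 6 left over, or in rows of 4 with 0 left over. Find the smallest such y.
M = 7 × 4 = 28. M₁ = 4, y₁ ≡ 2 mod 7. M₂ = 7, y₂ ≡ 3 mod 4. y = 6×4×2 + 0×7×3 ≡ 20 mod 28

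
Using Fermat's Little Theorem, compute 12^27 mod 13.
By Fermat: 12^{12} ≡ 1 (mod 13). 27 = 2×12 + 3. So 12^{27} ≡ 12^{3} ≡ 12 (mod 13)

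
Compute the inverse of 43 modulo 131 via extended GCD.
Extended GCD: 43(64) + 131(-21) = 1. So 43^(-1) ≡ 64 (mod 131). Verify: 43 × 64 = 2752 ≡ 1 (mod 131)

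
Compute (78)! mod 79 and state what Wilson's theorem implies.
(78)! mod 79 = 78. Since this equals -1 (mod 79), Wilson confirms 79 is prime.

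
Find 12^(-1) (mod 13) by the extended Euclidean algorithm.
Extended GCD: 12(-1) + 13(1) = 1. So 12^(-1) ≡ -1 ≡ 12 (mod 13). Verify: 12 × 12 = 144 ≡ 1 (mod 13)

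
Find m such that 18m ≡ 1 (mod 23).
Since 23 is prime, by Fermat 18^(-1) ≡ 18^{21} ≡ 9 (mod 23). Verify: 18 × 9 = 162 ≡ 1 (mod 23)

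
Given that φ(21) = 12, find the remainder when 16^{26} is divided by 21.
By Euler: 16^{12} ≡ 1 mod 21 since gcd(16, 21) = 1. 26 = 2×12 + 2. So 16^{26} ≡ 16^{2} ≡ 4 mod 21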